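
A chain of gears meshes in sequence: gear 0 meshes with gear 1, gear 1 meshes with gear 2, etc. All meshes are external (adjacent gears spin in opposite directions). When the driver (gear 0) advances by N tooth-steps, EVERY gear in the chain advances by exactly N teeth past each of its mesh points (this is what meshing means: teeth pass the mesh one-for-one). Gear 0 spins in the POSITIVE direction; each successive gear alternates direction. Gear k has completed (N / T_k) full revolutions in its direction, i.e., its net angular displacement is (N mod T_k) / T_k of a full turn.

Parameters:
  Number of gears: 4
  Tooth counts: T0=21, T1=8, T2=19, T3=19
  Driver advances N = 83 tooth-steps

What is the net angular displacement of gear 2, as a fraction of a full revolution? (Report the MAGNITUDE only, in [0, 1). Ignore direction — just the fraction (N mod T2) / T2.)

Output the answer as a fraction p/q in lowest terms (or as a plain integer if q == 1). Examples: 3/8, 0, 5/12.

Answer: 7/19

Derivation:
Chain of 4 gears, tooth counts: [21, 8, 19, 19]
  gear 0: T0=21, direction=positive, advance = 83 mod 21 = 20 teeth = 20/21 turn
  gear 1: T1=8, direction=negative, advance = 83 mod 8 = 3 teeth = 3/8 turn
  gear 2: T2=19, direction=positive, advance = 83 mod 19 = 7 teeth = 7/19 turn
  gear 3: T3=19, direction=negative, advance = 83 mod 19 = 7 teeth = 7/19 turn
Gear 2: 83 mod 19 = 7
Fraction = 7 / 19 = 7/19 (gcd(7,19)=1) = 7/19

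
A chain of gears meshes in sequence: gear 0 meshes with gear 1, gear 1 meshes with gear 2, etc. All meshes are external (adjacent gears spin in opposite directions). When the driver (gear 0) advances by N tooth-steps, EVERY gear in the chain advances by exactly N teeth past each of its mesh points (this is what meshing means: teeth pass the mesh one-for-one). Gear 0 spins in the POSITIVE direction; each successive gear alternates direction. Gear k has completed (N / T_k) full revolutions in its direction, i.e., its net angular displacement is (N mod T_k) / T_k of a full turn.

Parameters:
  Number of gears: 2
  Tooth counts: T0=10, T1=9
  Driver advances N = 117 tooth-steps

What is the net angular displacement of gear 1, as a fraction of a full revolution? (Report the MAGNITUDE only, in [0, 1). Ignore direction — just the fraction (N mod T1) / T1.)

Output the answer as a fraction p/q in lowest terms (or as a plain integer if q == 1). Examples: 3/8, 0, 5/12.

Answer: 0

Derivation:
Chain of 2 gears, tooth counts: [10, 9]
  gear 0: T0=10, direction=positive, advance = 117 mod 10 = 7 teeth = 7/10 turn
  gear 1: T1=9, direction=negative, advance = 117 mod 9 = 0 teeth = 0/9 turn
Gear 1: 117 mod 9 = 0
Fraction = 0 / 9 = 0/1 (gcd(0,9)=9) = 0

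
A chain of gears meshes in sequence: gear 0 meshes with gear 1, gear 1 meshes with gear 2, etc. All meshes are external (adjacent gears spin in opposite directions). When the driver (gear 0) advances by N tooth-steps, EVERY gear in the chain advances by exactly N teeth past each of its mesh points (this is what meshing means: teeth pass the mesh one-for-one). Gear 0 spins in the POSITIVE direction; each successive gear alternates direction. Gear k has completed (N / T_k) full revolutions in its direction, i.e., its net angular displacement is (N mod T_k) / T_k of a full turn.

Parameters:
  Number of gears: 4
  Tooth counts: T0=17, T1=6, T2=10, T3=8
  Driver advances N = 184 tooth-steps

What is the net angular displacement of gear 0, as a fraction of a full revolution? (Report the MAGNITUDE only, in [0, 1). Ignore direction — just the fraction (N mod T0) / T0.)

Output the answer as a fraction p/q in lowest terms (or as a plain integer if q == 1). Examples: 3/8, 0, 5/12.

Chain of 4 gears, tooth counts: [17, 6, 10, 8]
  gear 0: T0=17, direction=positive, advance = 184 mod 17 = 14 teeth = 14/17 turn
  gear 1: T1=6, direction=negative, advance = 184 mod 6 = 4 teeth = 4/6 turn
  gear 2: T2=10, direction=positive, advance = 184 mod 10 = 4 teeth = 4/10 turn
  gear 3: T3=8, direction=negative, advance = 184 mod 8 = 0 teeth = 0/8 turn
Gear 0: 184 mod 17 = 14
Fraction = 14 / 17 = 14/17 (gcd(14,17)=1) = 14/17

Answer: 14/17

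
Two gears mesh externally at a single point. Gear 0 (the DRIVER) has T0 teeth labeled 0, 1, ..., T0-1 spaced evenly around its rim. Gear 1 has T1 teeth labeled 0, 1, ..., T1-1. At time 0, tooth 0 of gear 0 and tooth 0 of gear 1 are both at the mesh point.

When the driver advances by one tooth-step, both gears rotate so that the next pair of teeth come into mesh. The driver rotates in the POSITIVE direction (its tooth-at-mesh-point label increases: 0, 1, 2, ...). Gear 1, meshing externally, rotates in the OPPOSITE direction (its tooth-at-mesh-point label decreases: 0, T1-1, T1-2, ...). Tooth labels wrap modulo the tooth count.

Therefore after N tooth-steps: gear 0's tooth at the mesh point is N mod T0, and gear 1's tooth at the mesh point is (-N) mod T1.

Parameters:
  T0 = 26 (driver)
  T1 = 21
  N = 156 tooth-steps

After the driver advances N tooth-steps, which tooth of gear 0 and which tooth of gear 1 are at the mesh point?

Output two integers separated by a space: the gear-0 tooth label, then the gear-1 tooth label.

Answer: 0 12

Derivation:
Gear 0 (driver, T0=26): tooth at mesh = N mod T0
  156 = 6 * 26 + 0, so 156 mod 26 = 0
  gear 0 tooth = 0
Gear 1 (driven, T1=21): tooth at mesh = (-N) mod T1
  156 = 7 * 21 + 9, so 156 mod 21 = 9
  (-156) mod 21 = (-9) mod 21 = 21 - 9 = 12
Mesh after 156 steps: gear-0 tooth 0 meets gear-1 tooth 12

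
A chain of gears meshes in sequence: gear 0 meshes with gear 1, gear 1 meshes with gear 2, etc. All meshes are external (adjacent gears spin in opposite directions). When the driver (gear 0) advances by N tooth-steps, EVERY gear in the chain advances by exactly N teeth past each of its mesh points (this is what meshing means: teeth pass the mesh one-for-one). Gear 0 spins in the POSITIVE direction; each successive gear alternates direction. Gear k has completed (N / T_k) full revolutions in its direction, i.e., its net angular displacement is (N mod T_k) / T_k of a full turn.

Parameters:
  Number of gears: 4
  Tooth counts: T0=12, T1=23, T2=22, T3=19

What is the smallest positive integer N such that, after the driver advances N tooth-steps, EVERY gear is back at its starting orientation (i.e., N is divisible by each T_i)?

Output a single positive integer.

Gear k returns to start when N is a multiple of T_k.
All gears at start simultaneously when N is a common multiple of [12, 23, 22, 19]; the smallest such N is lcm(12, 23, 22, 19).
Start: lcm = T0 = 12
Fold in T1=23: gcd(12, 23) = 1; lcm(12, 23) = 12 * 23 / 1 = 276 / 1 = 276
Fold in T2=22: gcd(276, 22) = 2; lcm(276, 22) = 276 * 22 / 2 = 6072 / 2 = 3036
Fold in T3=19: gcd(3036, 19) = 1; lcm(3036, 19) = 3036 * 19 / 1 = 57684 / 1 = 57684
Full cycle length = 57684

Answer: 57684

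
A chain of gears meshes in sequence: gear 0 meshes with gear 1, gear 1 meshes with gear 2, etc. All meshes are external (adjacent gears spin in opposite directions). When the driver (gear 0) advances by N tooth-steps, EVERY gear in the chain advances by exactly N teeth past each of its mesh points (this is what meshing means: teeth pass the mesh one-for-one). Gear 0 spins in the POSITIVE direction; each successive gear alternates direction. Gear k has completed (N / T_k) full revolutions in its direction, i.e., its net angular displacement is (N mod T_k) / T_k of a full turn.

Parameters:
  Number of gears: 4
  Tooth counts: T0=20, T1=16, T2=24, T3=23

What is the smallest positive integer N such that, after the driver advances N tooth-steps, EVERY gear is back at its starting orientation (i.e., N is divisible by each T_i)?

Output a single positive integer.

Answer: 5520

Derivation:
Gear k returns to start when N is a multiple of T_k.
All gears at start simultaneously when N is a common multiple of [20, 16, 24, 23]; the smallest such N is lcm(20, 16, 24, 23).
Start: lcm = T0 = 20
Fold in T1=16: gcd(20, 16) = 4; lcm(20, 16) = 20 * 16 / 4 = 320 / 4 = 80
Fold in T2=24: gcd(80, 24) = 8; lcm(80, 24) = 80 * 24 / 8 = 1920 / 8 = 240
Fold in T3=23: gcd(240, 23) = 1; lcm(240, 23) = 240 * 23 / 1 = 5520 / 1 = 5520
Full cycle length = 5520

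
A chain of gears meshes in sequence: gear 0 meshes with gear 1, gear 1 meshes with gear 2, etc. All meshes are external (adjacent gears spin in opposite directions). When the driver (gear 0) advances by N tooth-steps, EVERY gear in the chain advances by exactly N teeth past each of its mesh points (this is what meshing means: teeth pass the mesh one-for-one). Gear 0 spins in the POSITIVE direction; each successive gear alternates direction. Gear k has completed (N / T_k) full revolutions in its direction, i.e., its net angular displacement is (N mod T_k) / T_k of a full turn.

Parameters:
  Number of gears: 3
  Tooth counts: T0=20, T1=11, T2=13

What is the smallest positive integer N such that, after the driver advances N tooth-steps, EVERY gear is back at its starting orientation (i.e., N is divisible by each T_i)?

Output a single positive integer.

Gear k returns to start when N is a multiple of T_k.
All gears at start simultaneously when N is a common multiple of [20, 11, 13]; the smallest such N is lcm(20, 11, 13).
Start: lcm = T0 = 20
Fold in T1=11: gcd(20, 11) = 1; lcm(20, 11) = 20 * 11 / 1 = 220 / 1 = 220
Fold in T2=13: gcd(220, 13) = 1; lcm(220, 13) = 220 * 13 / 1 = 2860 / 1 = 2860
Full cycle length = 2860

Answer: 2860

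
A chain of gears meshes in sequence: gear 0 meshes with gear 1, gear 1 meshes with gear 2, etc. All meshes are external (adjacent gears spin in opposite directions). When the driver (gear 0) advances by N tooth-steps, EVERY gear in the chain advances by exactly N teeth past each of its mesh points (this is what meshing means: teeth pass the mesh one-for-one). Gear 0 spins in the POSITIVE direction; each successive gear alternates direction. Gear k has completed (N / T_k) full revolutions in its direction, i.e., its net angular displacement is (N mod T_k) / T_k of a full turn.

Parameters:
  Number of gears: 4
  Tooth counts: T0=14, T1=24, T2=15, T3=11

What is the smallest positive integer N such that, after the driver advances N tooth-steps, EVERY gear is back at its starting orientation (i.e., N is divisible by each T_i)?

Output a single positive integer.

Answer: 9240

Derivation:
Gear k returns to start when N is a multiple of T_k.
All gears at start simultaneously when N is a common multiple of [14, 24, 15, 11]; the smallest such N is lcm(14, 24, 15, 11).
Start: lcm = T0 = 14
Fold in T1=24: gcd(14, 24) = 2; lcm(14, 24) = 14 * 24 / 2 = 336 / 2 = 168
Fold in T2=15: gcd(168, 15) = 3; lcm(168, 15) = 168 * 15 / 3 = 2520 / 3 = 840
Fold in T3=11: gcd(840, 11) = 1; lcm(840, 11) = 840 * 11 / 1 = 9240 / 1 = 9240
Full cycle length = 9240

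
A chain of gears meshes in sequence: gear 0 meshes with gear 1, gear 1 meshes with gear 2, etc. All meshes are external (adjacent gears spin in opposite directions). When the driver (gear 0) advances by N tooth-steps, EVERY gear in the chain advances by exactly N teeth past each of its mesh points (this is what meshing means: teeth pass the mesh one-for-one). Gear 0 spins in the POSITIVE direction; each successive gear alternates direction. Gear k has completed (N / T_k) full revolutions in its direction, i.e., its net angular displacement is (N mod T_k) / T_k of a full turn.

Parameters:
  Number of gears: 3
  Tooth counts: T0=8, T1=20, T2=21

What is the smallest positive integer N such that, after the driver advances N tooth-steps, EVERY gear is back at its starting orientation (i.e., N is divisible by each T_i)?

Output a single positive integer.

Gear k returns to start when N is a multiple of T_k.
All gears at start simultaneously when N is a common multiple of [8, 20, 21]; the smallest such N is lcm(8, 20, 21).
Start: lcm = T0 = 8
Fold in T1=20: gcd(8, 20) = 4; lcm(8, 20) = 8 * 20 / 4 = 160 / 4 = 40
Fold in T2=21: gcd(40, 21) = 1; lcm(40, 21) = 40 * 21 / 1 = 840 / 1 = 840
Full cycle length = 840

Answer: 840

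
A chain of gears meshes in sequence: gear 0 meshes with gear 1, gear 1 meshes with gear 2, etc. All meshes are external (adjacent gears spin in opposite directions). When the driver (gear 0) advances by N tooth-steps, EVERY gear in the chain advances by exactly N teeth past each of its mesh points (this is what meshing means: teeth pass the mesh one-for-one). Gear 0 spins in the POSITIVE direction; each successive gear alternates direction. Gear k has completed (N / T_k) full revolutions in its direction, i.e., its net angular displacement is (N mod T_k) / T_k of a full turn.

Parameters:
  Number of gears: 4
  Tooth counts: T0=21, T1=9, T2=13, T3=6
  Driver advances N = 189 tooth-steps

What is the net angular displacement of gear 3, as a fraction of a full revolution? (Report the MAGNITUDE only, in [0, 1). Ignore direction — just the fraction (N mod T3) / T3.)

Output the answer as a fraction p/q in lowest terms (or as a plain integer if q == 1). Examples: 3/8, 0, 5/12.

Answer: 1/2

Derivation:
Chain of 4 gears, tooth counts: [21, 9, 13, 6]
  gear 0: T0=21, direction=positive, advance = 189 mod 21 = 0 teeth = 0/21 turn
  gear 1: T1=9, direction=negative, advance = 189 mod 9 = 0 teeth = 0/9 turn
  gear 2: T2=13, direction=positive, advance = 189 mod 13 = 7 teeth = 7/13 turn
  gear 3: T3=6, direction=negative, advance = 189 mod 6 = 3 teeth = 3/6 turn
Gear 3: 189 mod 6 = 3
Fraction = 3 / 6 = 1/2 (gcd(3,6)=3) = 1/2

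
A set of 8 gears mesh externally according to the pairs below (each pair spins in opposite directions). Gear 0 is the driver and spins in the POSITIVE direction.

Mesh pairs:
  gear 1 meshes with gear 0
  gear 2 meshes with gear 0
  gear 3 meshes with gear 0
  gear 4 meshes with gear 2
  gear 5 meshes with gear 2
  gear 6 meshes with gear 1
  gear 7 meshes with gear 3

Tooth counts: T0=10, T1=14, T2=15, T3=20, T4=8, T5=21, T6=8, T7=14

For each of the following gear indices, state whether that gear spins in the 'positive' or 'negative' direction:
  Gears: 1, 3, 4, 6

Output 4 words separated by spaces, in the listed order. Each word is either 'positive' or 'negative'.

Answer: negative negative positive positive

Derivation:
Gear 0 (driver): positive (depth 0)
  gear 1: meshes with gear 0 -> depth 1 -> negative (opposite of gear 0)
  gear 2: meshes with gear 0 -> depth 1 -> negative (opposite of gear 0)
  gear 3: meshes with gear 0 -> depth 1 -> negative (opposite of gear 0)
  gear 4: meshes with gear 2 -> depth 2 -> positive (opposite of gear 2)
  gear 5: meshes with gear 2 -> depth 2 -> positive (opposite of gear 2)
  gear 6: meshes with gear 1 -> depth 2 -> positive (opposite of gear 1)
  gear 7: meshes with gear 3 -> depth 2 -> positive (opposite of gear 3)
Queried indices 1, 3, 4, 6 -> negative, negative, positive, positive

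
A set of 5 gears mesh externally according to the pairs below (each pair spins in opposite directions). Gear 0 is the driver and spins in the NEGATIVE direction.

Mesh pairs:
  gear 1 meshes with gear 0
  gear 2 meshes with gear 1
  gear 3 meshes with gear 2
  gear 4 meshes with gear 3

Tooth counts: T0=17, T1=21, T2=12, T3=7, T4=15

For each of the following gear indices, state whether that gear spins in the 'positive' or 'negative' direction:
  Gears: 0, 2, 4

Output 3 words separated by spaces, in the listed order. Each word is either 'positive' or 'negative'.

Answer: negative negative negative

Derivation:
Gear 0 (driver): negative (depth 0)
  gear 1: meshes with gear 0 -> depth 1 -> positive (opposite of gear 0)
  gear 2: meshes with gear 1 -> depth 2 -> negative (opposite of gear 1)
  gear 3: meshes with gear 2 -> depth 3 -> positive (opposite of gear 2)
  gear 4: meshes with gear 3 -> depth 4 -> negative (opposite of gear 3)
Queried indices 0, 2, 4 -> negative, negative, negative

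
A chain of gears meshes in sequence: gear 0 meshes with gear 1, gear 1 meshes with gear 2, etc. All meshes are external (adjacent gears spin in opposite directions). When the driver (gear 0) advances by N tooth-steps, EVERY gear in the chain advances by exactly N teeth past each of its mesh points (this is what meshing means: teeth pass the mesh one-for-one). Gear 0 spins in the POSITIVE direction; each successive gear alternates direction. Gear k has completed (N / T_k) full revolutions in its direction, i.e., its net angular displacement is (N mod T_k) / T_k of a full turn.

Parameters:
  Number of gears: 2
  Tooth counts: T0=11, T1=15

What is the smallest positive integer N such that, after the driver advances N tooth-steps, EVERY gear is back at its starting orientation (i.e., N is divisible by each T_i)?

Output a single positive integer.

Gear k returns to start when N is a multiple of T_k.
All gears at start simultaneously when N is a common multiple of [11, 15]; the smallest such N is lcm(11, 15).
Start: lcm = T0 = 11
Fold in T1=15: gcd(11, 15) = 1; lcm(11, 15) = 11 * 15 / 1 = 165 / 1 = 165
Full cycle length = 165

Answer: 165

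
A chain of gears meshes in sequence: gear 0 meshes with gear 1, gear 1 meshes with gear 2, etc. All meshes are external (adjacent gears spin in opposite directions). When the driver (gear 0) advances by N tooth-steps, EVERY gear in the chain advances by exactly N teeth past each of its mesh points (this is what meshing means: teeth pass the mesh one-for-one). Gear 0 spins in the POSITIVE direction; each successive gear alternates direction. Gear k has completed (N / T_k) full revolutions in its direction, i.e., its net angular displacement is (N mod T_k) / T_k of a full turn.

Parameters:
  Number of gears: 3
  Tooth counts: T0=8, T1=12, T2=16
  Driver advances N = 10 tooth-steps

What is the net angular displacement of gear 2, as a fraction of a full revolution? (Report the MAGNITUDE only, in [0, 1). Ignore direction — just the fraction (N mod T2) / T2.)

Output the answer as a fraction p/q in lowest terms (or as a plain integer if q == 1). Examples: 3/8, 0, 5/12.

Answer: 5/8

Derivation:
Chain of 3 gears, tooth counts: [8, 12, 16]
  gear 0: T0=8, direction=positive, advance = 10 mod 8 = 2 teeth = 2/8 turn
  gear 1: T1=12, direction=negative, advance = 10 mod 12 = 10 teeth = 10/12 turn
  gear 2: T2=16, direction=positive, advance = 10 mod 16 = 10 teeth = 10/16 turn
Gear 2: 10 mod 16 = 10
Fraction = 10 / 16 = 5/8 (gcd(10,16)=2) = 5/8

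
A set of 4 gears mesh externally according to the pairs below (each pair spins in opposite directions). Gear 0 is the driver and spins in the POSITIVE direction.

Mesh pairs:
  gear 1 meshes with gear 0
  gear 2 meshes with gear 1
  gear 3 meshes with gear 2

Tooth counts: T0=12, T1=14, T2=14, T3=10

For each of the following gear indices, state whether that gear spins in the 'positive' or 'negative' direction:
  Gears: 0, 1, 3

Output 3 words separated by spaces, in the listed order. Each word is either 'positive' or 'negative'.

Gear 0 (driver): positive (depth 0)
  gear 1: meshes with gear 0 -> depth 1 -> negative (opposite of gear 0)
  gear 2: meshes with gear 1 -> depth 2 -> positive (opposite of gear 1)
  gear 3: meshes with gear 2 -> depth 3 -> negative (opposite of gear 2)
Queried indices 0, 1, 3 -> positive, negative, negative

Answer: positive negative negative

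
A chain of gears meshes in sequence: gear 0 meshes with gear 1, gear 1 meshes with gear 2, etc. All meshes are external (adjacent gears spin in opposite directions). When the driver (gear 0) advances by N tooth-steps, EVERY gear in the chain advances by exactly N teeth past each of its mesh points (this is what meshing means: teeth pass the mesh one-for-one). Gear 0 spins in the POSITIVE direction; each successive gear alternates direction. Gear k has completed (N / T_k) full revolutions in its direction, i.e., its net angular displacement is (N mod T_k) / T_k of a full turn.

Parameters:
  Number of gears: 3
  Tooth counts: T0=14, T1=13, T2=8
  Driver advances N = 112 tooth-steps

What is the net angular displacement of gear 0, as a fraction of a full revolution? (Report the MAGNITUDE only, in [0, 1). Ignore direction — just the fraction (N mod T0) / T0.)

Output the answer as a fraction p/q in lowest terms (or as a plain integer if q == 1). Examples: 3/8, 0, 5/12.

Answer: 0

Derivation:
Chain of 3 gears, tooth counts: [14, 13, 8]
  gear 0: T0=14, direction=positive, advance = 112 mod 14 = 0 teeth = 0/14 turn
  gear 1: T1=13, direction=negative, advance = 112 mod 13 = 8 teeth = 8/13 turn
  gear 2: T2=8, direction=positive, advance = 112 mod 8 = 0 teeth = 0/8 turn
Gear 0: 112 mod 14 = 0
Fraction = 0 / 14 = 0/1 (gcd(0,14)=14) = 0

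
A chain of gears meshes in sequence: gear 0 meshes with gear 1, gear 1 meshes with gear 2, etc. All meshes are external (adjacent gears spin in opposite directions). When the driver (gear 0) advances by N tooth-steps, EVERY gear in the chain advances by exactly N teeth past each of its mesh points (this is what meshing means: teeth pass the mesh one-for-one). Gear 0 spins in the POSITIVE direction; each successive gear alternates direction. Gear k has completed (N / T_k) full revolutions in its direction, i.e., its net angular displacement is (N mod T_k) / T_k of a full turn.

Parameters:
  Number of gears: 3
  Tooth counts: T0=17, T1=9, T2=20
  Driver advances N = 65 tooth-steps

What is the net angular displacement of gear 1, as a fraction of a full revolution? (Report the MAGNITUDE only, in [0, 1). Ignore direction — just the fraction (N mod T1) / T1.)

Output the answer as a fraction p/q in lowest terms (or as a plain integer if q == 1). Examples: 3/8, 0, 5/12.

Answer: 2/9

Derivation:
Chain of 3 gears, tooth counts: [17, 9, 20]
  gear 0: T0=17, direction=positive, advance = 65 mod 17 = 14 teeth = 14/17 turn
  gear 1: T1=9, direction=negative, advance = 65 mod 9 = 2 teeth = 2/9 turn
  gear 2: T2=20, direction=positive, advance = 65 mod 20 = 5 teeth = 5/20 turn
Gear 1: 65 mod 9 = 2
Fraction = 2 / 9 = 2/9 (gcd(2,9)=1) = 2/9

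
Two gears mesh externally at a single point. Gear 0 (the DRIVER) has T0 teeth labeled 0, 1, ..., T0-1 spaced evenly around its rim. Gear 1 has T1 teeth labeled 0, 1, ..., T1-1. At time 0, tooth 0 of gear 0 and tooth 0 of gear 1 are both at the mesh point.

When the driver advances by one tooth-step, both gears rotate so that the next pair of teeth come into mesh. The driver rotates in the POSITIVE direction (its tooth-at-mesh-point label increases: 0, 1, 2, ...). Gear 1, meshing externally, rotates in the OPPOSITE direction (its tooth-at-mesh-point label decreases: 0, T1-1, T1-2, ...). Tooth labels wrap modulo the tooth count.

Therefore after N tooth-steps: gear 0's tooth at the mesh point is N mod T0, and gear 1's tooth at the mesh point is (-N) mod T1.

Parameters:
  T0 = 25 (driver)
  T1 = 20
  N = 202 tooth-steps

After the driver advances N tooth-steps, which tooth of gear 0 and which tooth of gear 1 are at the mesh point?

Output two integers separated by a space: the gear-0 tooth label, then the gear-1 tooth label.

Answer: 2 18

Derivation:
Gear 0 (driver, T0=25): tooth at mesh = N mod T0
  202 = 8 * 25 + 2, so 202 mod 25 = 2
  gear 0 tooth = 2
Gear 1 (driven, T1=20): tooth at mesh = (-N) mod T1
  202 = 10 * 20 + 2, so 202 mod 20 = 2
  (-202) mod 20 = (-2) mod 20 = 20 - 2 = 18
Mesh after 202 steps: gear-0 tooth 2 meets gear-1 tooth 18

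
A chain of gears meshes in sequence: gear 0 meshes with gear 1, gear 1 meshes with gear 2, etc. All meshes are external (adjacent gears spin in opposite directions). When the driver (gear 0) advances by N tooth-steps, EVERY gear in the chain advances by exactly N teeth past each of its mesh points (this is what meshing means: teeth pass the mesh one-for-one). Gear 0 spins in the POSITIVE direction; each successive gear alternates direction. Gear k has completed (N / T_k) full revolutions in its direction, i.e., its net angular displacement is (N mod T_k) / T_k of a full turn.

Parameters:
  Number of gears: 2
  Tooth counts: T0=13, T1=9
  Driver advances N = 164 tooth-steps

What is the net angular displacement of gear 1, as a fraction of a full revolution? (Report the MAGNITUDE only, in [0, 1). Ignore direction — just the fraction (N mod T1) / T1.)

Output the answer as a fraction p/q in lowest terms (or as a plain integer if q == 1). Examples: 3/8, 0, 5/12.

Answer: 2/9

Derivation:
Chain of 2 gears, tooth counts: [13, 9]
  gear 0: T0=13, direction=positive, advance = 164 mod 13 = 8 teeth = 8/13 turn
  gear 1: T1=9, direction=negative, advance = 164 mod 9 = 2 teeth = 2/9 turn
Gear 1: 164 mod 9 = 2
Fraction = 2 / 9 = 2/9 (gcd(2,9)=1) = 2/9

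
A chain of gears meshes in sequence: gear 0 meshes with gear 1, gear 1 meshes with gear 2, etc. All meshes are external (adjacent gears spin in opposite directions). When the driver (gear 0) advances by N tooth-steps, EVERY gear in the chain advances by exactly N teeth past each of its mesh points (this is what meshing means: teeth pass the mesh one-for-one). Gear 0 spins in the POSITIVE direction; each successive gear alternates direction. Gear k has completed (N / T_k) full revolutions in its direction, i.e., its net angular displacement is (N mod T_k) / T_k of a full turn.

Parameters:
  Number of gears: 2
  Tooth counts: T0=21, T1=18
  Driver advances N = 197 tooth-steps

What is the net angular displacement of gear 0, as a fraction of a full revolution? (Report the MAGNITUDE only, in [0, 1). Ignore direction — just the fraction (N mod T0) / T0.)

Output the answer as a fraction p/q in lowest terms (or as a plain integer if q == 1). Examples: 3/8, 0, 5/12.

Chain of 2 gears, tooth counts: [21, 18]
  gear 0: T0=21, direction=positive, advance = 197 mod 21 = 8 teeth = 8/21 turn
  gear 1: T1=18, direction=negative, advance = 197 mod 18 = 17 teeth = 17/18 turn
Gear 0: 197 mod 21 = 8
Fraction = 8 / 21 = 8/21 (gcd(8,21)=1) = 8/21

Answer: 8/21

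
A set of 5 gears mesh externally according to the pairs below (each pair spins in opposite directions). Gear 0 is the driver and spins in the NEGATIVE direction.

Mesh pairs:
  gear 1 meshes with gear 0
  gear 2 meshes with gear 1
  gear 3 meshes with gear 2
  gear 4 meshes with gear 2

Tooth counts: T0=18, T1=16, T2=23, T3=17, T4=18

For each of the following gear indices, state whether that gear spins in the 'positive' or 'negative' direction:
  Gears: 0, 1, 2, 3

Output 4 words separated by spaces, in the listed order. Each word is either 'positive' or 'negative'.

Answer: negative positive negative positive

Derivation:
Gear 0 (driver): negative (depth 0)
  gear 1: meshes with gear 0 -> depth 1 -> positive (opposite of gear 0)
  gear 2: meshes with gear 1 -> depth 2 -> negative (opposite of gear 1)
  gear 3: meshes with gear 2 -> depth 3 -> positive (opposite of gear 2)
  gear 4: meshes with gear 2 -> depth 3 -> positive (opposite of gear 2)
Queried indices 0, 1, 2, 3 -> negative, positive, negative, positive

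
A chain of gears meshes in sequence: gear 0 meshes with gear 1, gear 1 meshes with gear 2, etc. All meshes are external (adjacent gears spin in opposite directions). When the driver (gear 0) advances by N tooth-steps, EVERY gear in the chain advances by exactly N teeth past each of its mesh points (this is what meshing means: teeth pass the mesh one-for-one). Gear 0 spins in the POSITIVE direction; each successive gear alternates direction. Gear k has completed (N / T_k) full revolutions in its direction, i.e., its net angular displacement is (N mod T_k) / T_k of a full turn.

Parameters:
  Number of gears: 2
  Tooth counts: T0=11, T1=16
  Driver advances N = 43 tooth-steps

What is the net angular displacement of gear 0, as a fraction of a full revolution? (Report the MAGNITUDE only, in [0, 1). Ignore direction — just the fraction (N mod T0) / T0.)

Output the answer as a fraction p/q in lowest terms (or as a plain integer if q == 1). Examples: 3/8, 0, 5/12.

Answer: 10/11

Derivation:
Chain of 2 gears, tooth counts: [11, 16]
  gear 0: T0=11, direction=positive, advance = 43 mod 11 = 10 teeth = 10/11 turn
  gear 1: T1=16, direction=negative, advance = 43 mod 16 = 11 teeth = 11/16 turn
Gear 0: 43 mod 11 = 10
Fraction = 10 / 11 = 10/11 (gcd(10,11)=1) = 10/11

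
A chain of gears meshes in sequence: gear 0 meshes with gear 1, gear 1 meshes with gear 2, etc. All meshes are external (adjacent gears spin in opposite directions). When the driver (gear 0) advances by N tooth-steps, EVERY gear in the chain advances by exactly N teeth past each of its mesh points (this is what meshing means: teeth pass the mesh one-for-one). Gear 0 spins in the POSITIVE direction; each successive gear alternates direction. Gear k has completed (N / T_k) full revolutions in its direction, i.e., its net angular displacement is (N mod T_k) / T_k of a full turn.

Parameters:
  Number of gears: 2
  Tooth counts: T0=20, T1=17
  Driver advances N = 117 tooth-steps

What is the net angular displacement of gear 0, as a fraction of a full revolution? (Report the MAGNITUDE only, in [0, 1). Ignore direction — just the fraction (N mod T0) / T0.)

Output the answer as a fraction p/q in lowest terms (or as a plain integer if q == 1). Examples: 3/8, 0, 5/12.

Answer: 17/20

Derivation:
Chain of 2 gears, tooth counts: [20, 17]
  gear 0: T0=20, direction=positive, advance = 117 mod 20 = 17 teeth = 17/20 turn
  gear 1: T1=17, direction=negative, advance = 117 mod 17 = 15 teeth = 15/17 turn
Gear 0: 117 mod 20 = 17
Fraction = 17 / 20 = 17/20 (gcd(17,20)=1) = 17/20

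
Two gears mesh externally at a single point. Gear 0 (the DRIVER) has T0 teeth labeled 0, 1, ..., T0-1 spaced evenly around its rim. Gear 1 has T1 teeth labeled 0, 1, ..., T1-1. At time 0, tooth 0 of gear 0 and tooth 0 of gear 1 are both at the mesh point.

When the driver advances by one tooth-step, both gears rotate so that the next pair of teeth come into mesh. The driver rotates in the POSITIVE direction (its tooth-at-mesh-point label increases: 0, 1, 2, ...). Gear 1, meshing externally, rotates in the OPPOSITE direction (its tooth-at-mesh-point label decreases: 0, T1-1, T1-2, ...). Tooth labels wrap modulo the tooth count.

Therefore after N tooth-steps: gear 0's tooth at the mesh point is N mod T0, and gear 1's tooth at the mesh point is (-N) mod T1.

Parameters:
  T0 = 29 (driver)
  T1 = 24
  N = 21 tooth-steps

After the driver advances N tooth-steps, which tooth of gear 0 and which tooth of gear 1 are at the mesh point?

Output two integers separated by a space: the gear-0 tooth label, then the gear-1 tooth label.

Answer: 21 3

Derivation:
Gear 0 (driver, T0=29): tooth at mesh = N mod T0
  21 = 0 * 29 + 21, so 21 mod 29 = 21
  gear 0 tooth = 21
Gear 1 (driven, T1=24): tooth at mesh = (-N) mod T1
  21 = 0 * 24 + 21, so 21 mod 24 = 21
  (-21) mod 24 = (-21) mod 24 = 24 - 21 = 3
Mesh after 21 steps: gear-0 tooth 21 meets gear-1 tooth 3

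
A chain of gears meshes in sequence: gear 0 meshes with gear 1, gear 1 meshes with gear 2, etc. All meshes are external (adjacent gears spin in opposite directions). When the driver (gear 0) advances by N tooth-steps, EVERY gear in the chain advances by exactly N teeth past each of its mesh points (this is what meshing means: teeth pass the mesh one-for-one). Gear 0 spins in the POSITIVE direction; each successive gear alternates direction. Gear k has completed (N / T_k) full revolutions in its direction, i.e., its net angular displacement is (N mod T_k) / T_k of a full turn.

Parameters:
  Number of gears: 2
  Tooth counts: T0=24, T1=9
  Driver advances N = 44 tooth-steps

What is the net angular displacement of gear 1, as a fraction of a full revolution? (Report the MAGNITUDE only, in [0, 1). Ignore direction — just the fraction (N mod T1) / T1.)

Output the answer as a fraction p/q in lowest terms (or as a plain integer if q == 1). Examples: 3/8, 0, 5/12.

Chain of 2 gears, tooth counts: [24, 9]
  gear 0: T0=24, direction=positive, advance = 44 mod 24 = 20 teeth = 20/24 turn
  gear 1: T1=9, direction=negative, advance = 44 mod 9 = 8 teeth = 8/9 turn
Gear 1: 44 mod 9 = 8
Fraction = 8 / 9 = 8/9 (gcd(8,9)=1) = 8/9

Answer: 8/9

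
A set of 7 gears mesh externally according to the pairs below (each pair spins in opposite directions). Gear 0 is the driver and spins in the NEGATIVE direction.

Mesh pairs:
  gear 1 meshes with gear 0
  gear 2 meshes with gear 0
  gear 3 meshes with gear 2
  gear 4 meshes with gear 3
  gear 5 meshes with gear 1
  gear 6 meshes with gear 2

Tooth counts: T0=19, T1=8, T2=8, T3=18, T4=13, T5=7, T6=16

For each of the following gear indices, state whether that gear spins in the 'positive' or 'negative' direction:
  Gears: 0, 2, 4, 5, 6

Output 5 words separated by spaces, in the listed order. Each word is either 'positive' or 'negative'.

Gear 0 (driver): negative (depth 0)
  gear 1: meshes with gear 0 -> depth 1 -> positive (opposite of gear 0)
  gear 2: meshes with gear 0 -> depth 1 -> positive (opposite of gear 0)
  gear 3: meshes with gear 2 -> depth 2 -> negative (opposite of gear 2)
  gear 4: meshes with gear 3 -> depth 3 -> positive (opposite of gear 3)
  gear 5: meshes with gear 1 -> depth 2 -> negative (opposite of gear 1)
  gear 6: meshes with gear 2 -> depth 2 -> negative (opposite of gear 2)
Queried indices 0, 2, 4, 5, 6 -> negative, positive, positive, negative, negative

Answer: negative positive positive negative negative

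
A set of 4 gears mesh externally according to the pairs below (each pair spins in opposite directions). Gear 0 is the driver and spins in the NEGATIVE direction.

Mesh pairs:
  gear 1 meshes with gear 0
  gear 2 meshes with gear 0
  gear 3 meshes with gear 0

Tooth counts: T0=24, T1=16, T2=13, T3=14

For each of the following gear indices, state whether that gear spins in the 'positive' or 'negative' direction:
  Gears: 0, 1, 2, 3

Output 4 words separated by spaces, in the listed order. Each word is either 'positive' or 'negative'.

Gear 0 (driver): negative (depth 0)
  gear 1: meshes with gear 0 -> depth 1 -> positive (opposite of gear 0)
  gear 2: meshes with gear 0 -> depth 1 -> positive (opposite of gear 0)
  gear 3: meshes with gear 0 -> depth 1 -> positive (opposite of gear 0)
Queried indices 0, 1, 2, 3 -> negative, positive, positive, positive

Answer: negative positive positive positive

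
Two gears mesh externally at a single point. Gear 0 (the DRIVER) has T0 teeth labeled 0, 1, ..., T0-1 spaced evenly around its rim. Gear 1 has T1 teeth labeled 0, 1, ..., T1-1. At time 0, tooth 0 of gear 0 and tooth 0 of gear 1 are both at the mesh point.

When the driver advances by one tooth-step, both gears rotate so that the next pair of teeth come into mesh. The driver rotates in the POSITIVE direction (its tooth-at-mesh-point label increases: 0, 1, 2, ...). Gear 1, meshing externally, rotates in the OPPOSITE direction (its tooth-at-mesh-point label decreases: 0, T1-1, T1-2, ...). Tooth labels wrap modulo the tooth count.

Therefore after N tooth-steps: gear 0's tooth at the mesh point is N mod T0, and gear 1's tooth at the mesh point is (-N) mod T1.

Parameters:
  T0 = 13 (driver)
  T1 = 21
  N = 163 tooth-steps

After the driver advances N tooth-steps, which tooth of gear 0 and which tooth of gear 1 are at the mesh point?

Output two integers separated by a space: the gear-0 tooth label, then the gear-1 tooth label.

Gear 0 (driver, T0=13): tooth at mesh = N mod T0
  163 = 12 * 13 + 7, so 163 mod 13 = 7
  gear 0 tooth = 7
Gear 1 (driven, T1=21): tooth at mesh = (-N) mod T1
  163 = 7 * 21 + 16, so 163 mod 21 = 16
  (-163) mod 21 = (-16) mod 21 = 21 - 16 = 5
Mesh after 163 steps: gear-0 tooth 7 meets gear-1 tooth 5

Answer: 7 5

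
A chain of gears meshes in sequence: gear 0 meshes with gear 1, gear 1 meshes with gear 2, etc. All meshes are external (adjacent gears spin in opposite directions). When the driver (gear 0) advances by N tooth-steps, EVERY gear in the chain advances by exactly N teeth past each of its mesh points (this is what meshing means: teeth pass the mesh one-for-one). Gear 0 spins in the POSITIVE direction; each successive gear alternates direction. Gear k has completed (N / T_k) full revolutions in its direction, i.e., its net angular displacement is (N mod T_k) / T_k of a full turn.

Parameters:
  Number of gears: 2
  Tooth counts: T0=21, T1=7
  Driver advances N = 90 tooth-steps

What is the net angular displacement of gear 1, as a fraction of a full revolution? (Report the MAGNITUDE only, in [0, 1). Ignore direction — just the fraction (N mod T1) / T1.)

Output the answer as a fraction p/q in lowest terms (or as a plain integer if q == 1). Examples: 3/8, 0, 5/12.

Answer: 6/7

Derivation:
Chain of 2 gears, tooth counts: [21, 7]
  gear 0: T0=21, direction=positive, advance = 90 mod 21 = 6 teeth = 6/21 turn
  gear 1: T1=7, direction=negative, advance = 90 mod 7 = 6 teeth = 6/7 turn
Gear 1: 90 mod 7 = 6
Fraction = 6 / 7 = 6/7 (gcd(6,7)=1) = 6/7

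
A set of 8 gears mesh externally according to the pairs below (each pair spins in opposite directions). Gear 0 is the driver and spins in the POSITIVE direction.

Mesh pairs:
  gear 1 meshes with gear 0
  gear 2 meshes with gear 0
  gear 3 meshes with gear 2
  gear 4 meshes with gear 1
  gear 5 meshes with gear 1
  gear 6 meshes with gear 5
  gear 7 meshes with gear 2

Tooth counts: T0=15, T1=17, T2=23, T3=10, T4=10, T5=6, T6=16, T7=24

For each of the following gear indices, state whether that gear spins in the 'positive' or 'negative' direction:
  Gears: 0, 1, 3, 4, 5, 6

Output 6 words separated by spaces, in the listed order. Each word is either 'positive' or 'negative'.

Answer: positive negative positive positive positive negative

Derivation:
Gear 0 (driver): positive (depth 0)
  gear 1: meshes with gear 0 -> depth 1 -> negative (opposite of gear 0)
  gear 2: meshes with gear 0 -> depth 1 -> negative (opposite of gear 0)
  gear 3: meshes with gear 2 -> depth 2 -> positive (opposite of gear 2)
  gear 4: meshes with gear 1 -> depth 2 -> positive (opposite of gear 1)
  gear 5: meshes with gear 1 -> depth 2 -> positive (opposite of gear 1)
  gear 6: meshes with gear 5 -> depth 3 -> negative (opposite of gear 5)
  gear 7: meshes with gear 2 -> depth 2 -> positive (opposite of gear 2)
Queried indices 0, 1, 3, 4, 5, 6 -> positive, negative, positive, positive, positive, negative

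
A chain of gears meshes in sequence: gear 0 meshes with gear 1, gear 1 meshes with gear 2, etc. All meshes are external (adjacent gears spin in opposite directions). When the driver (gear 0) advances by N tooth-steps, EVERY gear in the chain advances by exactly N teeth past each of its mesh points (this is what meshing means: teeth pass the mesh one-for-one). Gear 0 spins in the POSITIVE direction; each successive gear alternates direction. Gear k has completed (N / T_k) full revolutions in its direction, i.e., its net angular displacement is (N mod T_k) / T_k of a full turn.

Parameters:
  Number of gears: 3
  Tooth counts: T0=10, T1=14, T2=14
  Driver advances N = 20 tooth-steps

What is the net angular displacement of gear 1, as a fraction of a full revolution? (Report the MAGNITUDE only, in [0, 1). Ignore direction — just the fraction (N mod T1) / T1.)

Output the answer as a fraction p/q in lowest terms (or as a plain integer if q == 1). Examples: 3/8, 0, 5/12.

Answer: 3/7

Derivation:
Chain of 3 gears, tooth counts: [10, 14, 14]
  gear 0: T0=10, direction=positive, advance = 20 mod 10 = 0 teeth = 0/10 turn
  gear 1: T1=14, direction=negative, advance = 20 mod 14 = 6 teeth = 6/14 turn
  gear 2: T2=14, direction=positive, advance = 20 mod 14 = 6 teeth = 6/14 turn
Gear 1: 20 mod 14 = 6
Fraction = 6 / 14 = 3/7 (gcd(6,14)=2) = 3/7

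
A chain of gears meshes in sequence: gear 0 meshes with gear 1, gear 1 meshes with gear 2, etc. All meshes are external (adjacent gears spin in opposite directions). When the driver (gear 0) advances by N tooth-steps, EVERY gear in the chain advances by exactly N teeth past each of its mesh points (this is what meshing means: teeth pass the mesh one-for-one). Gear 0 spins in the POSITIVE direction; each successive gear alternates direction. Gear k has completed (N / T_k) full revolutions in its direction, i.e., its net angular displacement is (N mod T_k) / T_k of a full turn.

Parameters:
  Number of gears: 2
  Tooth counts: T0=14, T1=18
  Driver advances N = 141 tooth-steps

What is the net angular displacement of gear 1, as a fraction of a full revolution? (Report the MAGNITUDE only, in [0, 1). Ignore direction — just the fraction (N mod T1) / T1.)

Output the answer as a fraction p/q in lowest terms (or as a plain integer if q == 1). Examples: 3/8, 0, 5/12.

Chain of 2 gears, tooth counts: [14, 18]
  gear 0: T0=14, direction=positive, advance = 141 mod 14 = 1 teeth = 1/14 turn
  gear 1: T1=18, direction=negative, advance = 141 mod 18 = 15 teeth = 15/18 turn
Gear 1: 141 mod 18 = 15
Fraction = 15 / 18 = 5/6 (gcd(15,18)=3) = 5/6

Answer: 5/6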